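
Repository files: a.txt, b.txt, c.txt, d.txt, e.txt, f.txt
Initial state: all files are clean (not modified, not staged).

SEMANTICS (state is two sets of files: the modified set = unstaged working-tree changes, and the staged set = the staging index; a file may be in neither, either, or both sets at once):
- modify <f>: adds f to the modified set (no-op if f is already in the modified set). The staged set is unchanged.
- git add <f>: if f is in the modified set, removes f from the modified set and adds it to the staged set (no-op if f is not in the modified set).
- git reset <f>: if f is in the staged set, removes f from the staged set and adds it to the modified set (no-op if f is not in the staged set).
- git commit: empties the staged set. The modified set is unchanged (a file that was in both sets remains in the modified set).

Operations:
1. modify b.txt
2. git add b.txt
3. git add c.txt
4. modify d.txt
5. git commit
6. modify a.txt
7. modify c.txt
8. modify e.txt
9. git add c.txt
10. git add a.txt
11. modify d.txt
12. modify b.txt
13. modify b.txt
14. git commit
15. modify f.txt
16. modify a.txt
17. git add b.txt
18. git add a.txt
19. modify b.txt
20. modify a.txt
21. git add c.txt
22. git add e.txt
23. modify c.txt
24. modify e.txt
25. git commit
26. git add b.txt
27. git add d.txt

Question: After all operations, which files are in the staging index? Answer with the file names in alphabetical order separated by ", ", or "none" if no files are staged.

Answer: b.txt, d.txt

Derivation:
After op 1 (modify b.txt): modified={b.txt} staged={none}
After op 2 (git add b.txt): modified={none} staged={b.txt}
After op 3 (git add c.txt): modified={none} staged={b.txt}
After op 4 (modify d.txt): modified={d.txt} staged={b.txt}
After op 5 (git commit): modified={d.txt} staged={none}
After op 6 (modify a.txt): modified={a.txt, d.txt} staged={none}
After op 7 (modify c.txt): modified={a.txt, c.txt, d.txt} staged={none}
After op 8 (modify e.txt): modified={a.txt, c.txt, d.txt, e.txt} staged={none}
After op 9 (git add c.txt): modified={a.txt, d.txt, e.txt} staged={c.txt}
After op 10 (git add a.txt): modified={d.txt, e.txt} staged={a.txt, c.txt}
After op 11 (modify d.txt): modified={d.txt, e.txt} staged={a.txt, c.txt}
After op 12 (modify b.txt): modified={b.txt, d.txt, e.txt} staged={a.txt, c.txt}
After op 13 (modify b.txt): modified={b.txt, d.txt, e.txt} staged={a.txt, c.txt}
After op 14 (git commit): modified={b.txt, d.txt, e.txt} staged={none}
After op 15 (modify f.txt): modified={b.txt, d.txt, e.txt, f.txt} staged={none}
After op 16 (modify a.txt): modified={a.txt, b.txt, d.txt, e.txt, f.txt} staged={none}
After op 17 (git add b.txt): modified={a.txt, d.txt, e.txt, f.txt} staged={b.txt}
After op 18 (git add a.txt): modified={d.txt, e.txt, f.txt} staged={a.txt, b.txt}
After op 19 (modify b.txt): modified={b.txt, d.txt, e.txt, f.txt} staged={a.txt, b.txt}
After op 20 (modify a.txt): modified={a.txt, b.txt, d.txt, e.txt, f.txt} staged={a.txt, b.txt}
After op 21 (git add c.txt): modified={a.txt, b.txt, d.txt, e.txt, f.txt} staged={a.txt, b.txt}
After op 22 (git add e.txt): modified={a.txt, b.txt, d.txt, f.txt} staged={a.txt, b.txt, e.txt}
After op 23 (modify c.txt): modified={a.txt, b.txt, c.txt, d.txt, f.txt} staged={a.txt, b.txt, e.txt}
After op 24 (modify e.txt): modified={a.txt, b.txt, c.txt, d.txt, e.txt, f.txt} staged={a.txt, b.txt, e.txt}
After op 25 (git commit): modified={a.txt, b.txt, c.txt, d.txt, e.txt, f.txt} staged={none}
After op 26 (git add b.txt): modified={a.txt, c.txt, d.txt, e.txt, f.txt} staged={b.txt}
After op 27 (git add d.txt): modified={a.txt, c.txt, e.txt, f.txt} staged={b.txt, d.txt}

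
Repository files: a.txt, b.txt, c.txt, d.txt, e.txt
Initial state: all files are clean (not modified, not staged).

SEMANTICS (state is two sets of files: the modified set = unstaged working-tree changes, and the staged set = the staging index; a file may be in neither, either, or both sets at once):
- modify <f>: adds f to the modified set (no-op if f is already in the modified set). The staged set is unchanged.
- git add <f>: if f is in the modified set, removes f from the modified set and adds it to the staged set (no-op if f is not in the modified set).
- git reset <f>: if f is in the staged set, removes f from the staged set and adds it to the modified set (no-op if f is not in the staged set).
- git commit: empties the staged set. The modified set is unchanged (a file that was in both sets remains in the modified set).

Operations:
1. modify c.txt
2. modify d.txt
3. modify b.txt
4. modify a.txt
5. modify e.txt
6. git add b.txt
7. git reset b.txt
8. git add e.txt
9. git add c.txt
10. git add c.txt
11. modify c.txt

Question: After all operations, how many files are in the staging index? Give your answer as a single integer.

After op 1 (modify c.txt): modified={c.txt} staged={none}
After op 2 (modify d.txt): modified={c.txt, d.txt} staged={none}
After op 3 (modify b.txt): modified={b.txt, c.txt, d.txt} staged={none}
After op 4 (modify a.txt): modified={a.txt, b.txt, c.txt, d.txt} staged={none}
After op 5 (modify e.txt): modified={a.txt, b.txt, c.txt, d.txt, e.txt} staged={none}
After op 6 (git add b.txt): modified={a.txt, c.txt, d.txt, e.txt} staged={b.txt}
After op 7 (git reset b.txt): modified={a.txt, b.txt, c.txt, d.txt, e.txt} staged={none}
After op 8 (git add e.txt): modified={a.txt, b.txt, c.txt, d.txt} staged={e.txt}
After op 9 (git add c.txt): modified={a.txt, b.txt, d.txt} staged={c.txt, e.txt}
After op 10 (git add c.txt): modified={a.txt, b.txt, d.txt} staged={c.txt, e.txt}
After op 11 (modify c.txt): modified={a.txt, b.txt, c.txt, d.txt} staged={c.txt, e.txt}
Final staged set: {c.txt, e.txt} -> count=2

Answer: 2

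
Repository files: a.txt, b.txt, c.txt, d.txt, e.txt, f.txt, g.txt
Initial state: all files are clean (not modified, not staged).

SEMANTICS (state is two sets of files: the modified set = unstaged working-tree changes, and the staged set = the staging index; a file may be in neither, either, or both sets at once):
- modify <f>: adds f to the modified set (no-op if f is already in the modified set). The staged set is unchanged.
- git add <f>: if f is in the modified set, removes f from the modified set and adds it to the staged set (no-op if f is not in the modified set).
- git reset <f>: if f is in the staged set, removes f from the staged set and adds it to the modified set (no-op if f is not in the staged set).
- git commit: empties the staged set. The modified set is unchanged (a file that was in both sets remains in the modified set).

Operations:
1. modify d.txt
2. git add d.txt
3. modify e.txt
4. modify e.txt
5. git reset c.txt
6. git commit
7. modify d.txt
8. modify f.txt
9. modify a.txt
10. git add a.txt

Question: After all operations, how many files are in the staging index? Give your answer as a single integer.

Answer: 1

Derivation:
After op 1 (modify d.txt): modified={d.txt} staged={none}
After op 2 (git add d.txt): modified={none} staged={d.txt}
After op 3 (modify e.txt): modified={e.txt} staged={d.txt}
After op 4 (modify e.txt): modified={e.txt} staged={d.txt}
After op 5 (git reset c.txt): modified={e.txt} staged={d.txt}
After op 6 (git commit): modified={e.txt} staged={none}
After op 7 (modify d.txt): modified={d.txt, e.txt} staged={none}
After op 8 (modify f.txt): modified={d.txt, e.txt, f.txt} staged={none}
After op 9 (modify a.txt): modified={a.txt, d.txt, e.txt, f.txt} staged={none}
After op 10 (git add a.txt): modified={d.txt, e.txt, f.txt} staged={a.txt}
Final staged set: {a.txt} -> count=1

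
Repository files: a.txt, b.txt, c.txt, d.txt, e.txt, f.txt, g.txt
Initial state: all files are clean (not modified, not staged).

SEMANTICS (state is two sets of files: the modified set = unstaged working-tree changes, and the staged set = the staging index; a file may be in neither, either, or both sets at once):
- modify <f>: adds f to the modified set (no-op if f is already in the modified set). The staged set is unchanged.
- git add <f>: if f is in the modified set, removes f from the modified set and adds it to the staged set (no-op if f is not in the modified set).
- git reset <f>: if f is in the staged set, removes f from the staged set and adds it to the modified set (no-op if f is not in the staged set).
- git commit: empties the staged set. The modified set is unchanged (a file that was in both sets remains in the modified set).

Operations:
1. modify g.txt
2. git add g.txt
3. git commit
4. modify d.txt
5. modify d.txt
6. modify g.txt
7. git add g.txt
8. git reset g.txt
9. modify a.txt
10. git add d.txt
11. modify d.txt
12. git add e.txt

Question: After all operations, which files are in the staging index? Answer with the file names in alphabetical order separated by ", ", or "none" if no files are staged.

Answer: d.txt

Derivation:
After op 1 (modify g.txt): modified={g.txt} staged={none}
After op 2 (git add g.txt): modified={none} staged={g.txt}
After op 3 (git commit): modified={none} staged={none}
After op 4 (modify d.txt): modified={d.txt} staged={none}
After op 5 (modify d.txt): modified={d.txt} staged={none}
After op 6 (modify g.txt): modified={d.txt, g.txt} staged={none}
After op 7 (git add g.txt): modified={d.txt} staged={g.txt}
After op 8 (git reset g.txt): modified={d.txt, g.txt} staged={none}
After op 9 (modify a.txt): modified={a.txt, d.txt, g.txt} staged={none}
After op 10 (git add d.txt): modified={a.txt, g.txt} staged={d.txt}
After op 11 (modify d.txt): modified={a.txt, d.txt, g.txt} staged={d.txt}
After op 12 (git add e.txt): modified={a.txt, d.txt, g.txt} staged={d.txt}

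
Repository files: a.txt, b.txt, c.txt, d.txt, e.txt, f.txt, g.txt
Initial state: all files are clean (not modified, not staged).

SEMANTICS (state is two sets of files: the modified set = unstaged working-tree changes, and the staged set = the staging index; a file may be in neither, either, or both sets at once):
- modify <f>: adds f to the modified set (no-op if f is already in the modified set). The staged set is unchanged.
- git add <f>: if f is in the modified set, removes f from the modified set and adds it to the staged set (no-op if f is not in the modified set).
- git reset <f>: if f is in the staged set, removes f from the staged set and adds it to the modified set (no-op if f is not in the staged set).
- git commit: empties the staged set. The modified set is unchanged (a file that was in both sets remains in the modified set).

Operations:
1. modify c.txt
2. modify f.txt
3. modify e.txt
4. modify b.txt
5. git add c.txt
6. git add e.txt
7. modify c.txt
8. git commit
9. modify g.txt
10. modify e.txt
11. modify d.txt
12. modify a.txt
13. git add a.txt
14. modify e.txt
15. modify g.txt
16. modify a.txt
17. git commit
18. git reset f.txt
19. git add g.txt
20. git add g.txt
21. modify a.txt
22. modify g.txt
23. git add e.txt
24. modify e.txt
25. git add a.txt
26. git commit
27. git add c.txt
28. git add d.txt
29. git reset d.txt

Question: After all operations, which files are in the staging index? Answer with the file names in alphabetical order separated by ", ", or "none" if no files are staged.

Answer: c.txt

Derivation:
After op 1 (modify c.txt): modified={c.txt} staged={none}
After op 2 (modify f.txt): modified={c.txt, f.txt} staged={none}
After op 3 (modify e.txt): modified={c.txt, e.txt, f.txt} staged={none}
After op 4 (modify b.txt): modified={b.txt, c.txt, e.txt, f.txt} staged={none}
After op 5 (git add c.txt): modified={b.txt, e.txt, f.txt} staged={c.txt}
After op 6 (git add e.txt): modified={b.txt, f.txt} staged={c.txt, e.txt}
After op 7 (modify c.txt): modified={b.txt, c.txt, f.txt} staged={c.txt, e.txt}
After op 8 (git commit): modified={b.txt, c.txt, f.txt} staged={none}
After op 9 (modify g.txt): modified={b.txt, c.txt, f.txt, g.txt} staged={none}
After op 10 (modify e.txt): modified={b.txt, c.txt, e.txt, f.txt, g.txt} staged={none}
After op 11 (modify d.txt): modified={b.txt, c.txt, d.txt, e.txt, f.txt, g.txt} staged={none}
After op 12 (modify a.txt): modified={a.txt, b.txt, c.txt, d.txt, e.txt, f.txt, g.txt} staged={none}
After op 13 (git add a.txt): modified={b.txt, c.txt, d.txt, e.txt, f.txt, g.txt} staged={a.txt}
After op 14 (modify e.txt): modified={b.txt, c.txt, d.txt, e.txt, f.txt, g.txt} staged={a.txt}
After op 15 (modify g.txt): modified={b.txt, c.txt, d.txt, e.txt, f.txt, g.txt} staged={a.txt}
After op 16 (modify a.txt): modified={a.txt, b.txt, c.txt, d.txt, e.txt, f.txt, g.txt} staged={a.txt}
After op 17 (git commit): modified={a.txt, b.txt, c.txt, d.txt, e.txt, f.txt, g.txt} staged={none}
After op 18 (git reset f.txt): modified={a.txt, b.txt, c.txt, d.txt, e.txt, f.txt, g.txt} staged={none}
After op 19 (git add g.txt): modified={a.txt, b.txt, c.txt, d.txt, e.txt, f.txt} staged={g.txt}
After op 20 (git add g.txt): modified={a.txt, b.txt, c.txt, d.txt, e.txt, f.txt} staged={g.txt}
After op 21 (modify a.txt): modified={a.txt, b.txt, c.txt, d.txt, e.txt, f.txt} staged={g.txt}
After op 22 (modify g.txt): modified={a.txt, b.txt, c.txt, d.txt, e.txt, f.txt, g.txt} staged={g.txt}
After op 23 (git add e.txt): modified={a.txt, b.txt, c.txt, d.txt, f.txt, g.txt} staged={e.txt, g.txt}
After op 24 (modify e.txt): modified={a.txt, b.txt, c.txt, d.txt, e.txt, f.txt, g.txt} staged={e.txt, g.txt}
After op 25 (git add a.txt): modified={b.txt, c.txt, d.txt, e.txt, f.txt, g.txt} staged={a.txt, e.txt, g.txt}
After op 26 (git commit): modified={b.txt, c.txt, d.txt, e.txt, f.txt, g.txt} staged={none}
After op 27 (git add c.txt): modified={b.txt, d.txt, e.txt, f.txt, g.txt} staged={c.txt}
After op 28 (git add d.txt): modified={b.txt, e.txt, f.txt, g.txt} staged={c.txt, d.txt}
After op 29 (git reset d.txt): modified={b.txt, d.txt, e.txt, f.txt, g.txt} staged={c.txt}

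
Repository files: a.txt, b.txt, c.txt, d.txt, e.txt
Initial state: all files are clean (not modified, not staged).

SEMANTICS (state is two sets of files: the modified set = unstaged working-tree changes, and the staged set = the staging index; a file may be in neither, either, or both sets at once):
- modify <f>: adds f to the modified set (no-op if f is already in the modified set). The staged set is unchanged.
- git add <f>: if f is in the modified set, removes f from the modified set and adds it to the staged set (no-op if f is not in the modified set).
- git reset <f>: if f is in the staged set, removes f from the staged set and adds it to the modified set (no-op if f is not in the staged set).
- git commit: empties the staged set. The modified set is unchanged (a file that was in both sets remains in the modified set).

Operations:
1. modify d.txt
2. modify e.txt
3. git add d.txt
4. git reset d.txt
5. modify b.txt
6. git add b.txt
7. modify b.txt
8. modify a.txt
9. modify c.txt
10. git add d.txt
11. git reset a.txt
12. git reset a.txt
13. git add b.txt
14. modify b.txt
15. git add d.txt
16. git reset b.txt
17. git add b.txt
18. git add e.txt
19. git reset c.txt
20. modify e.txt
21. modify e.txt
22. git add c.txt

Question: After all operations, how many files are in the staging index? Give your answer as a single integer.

After op 1 (modify d.txt): modified={d.txt} staged={none}
After op 2 (modify e.txt): modified={d.txt, e.txt} staged={none}
After op 3 (git add d.txt): modified={e.txt} staged={d.txt}
After op 4 (git reset d.txt): modified={d.txt, e.txt} staged={none}
After op 5 (modify b.txt): modified={b.txt, d.txt, e.txt} staged={none}
After op 6 (git add b.txt): modified={d.txt, e.txt} staged={b.txt}
After op 7 (modify b.txt): modified={b.txt, d.txt, e.txt} staged={b.txt}
After op 8 (modify a.txt): modified={a.txt, b.txt, d.txt, e.txt} staged={b.txt}
After op 9 (modify c.txt): modified={a.txt, b.txt, c.txt, d.txt, e.txt} staged={b.txt}
After op 10 (git add d.txt): modified={a.txt, b.txt, c.txt, e.txt} staged={b.txt, d.txt}
After op 11 (git reset a.txt): modified={a.txt, b.txt, c.txt, e.txt} staged={b.txt, d.txt}
After op 12 (git reset a.txt): modified={a.txt, b.txt, c.txt, e.txt} staged={b.txt, d.txt}
After op 13 (git add b.txt): modified={a.txt, c.txt, e.txt} staged={b.txt, d.txt}
After op 14 (modify b.txt): modified={a.txt, b.txt, c.txt, e.txt} staged={b.txt, d.txt}
After op 15 (git add d.txt): modified={a.txt, b.txt, c.txt, e.txt} staged={b.txt, d.txt}
After op 16 (git reset b.txt): modified={a.txt, b.txt, c.txt, e.txt} staged={d.txt}
After op 17 (git add b.txt): modified={a.txt, c.txt, e.txt} staged={b.txt, d.txt}
After op 18 (git add e.txt): modified={a.txt, c.txt} staged={b.txt, d.txt, e.txt}
After op 19 (git reset c.txt): modified={a.txt, c.txt} staged={b.txt, d.txt, e.txt}
After op 20 (modify e.txt): modified={a.txt, c.txt, e.txt} staged={b.txt, d.txt, e.txt}
After op 21 (modify e.txt): modified={a.txt, c.txt, e.txt} staged={b.txt, d.txt, e.txt}
After op 22 (git add c.txt): modified={a.txt, e.txt} staged={b.txt, c.txt, d.txt, e.txt}
Final staged set: {b.txt, c.txt, d.txt, e.txt} -> count=4

Answer: 4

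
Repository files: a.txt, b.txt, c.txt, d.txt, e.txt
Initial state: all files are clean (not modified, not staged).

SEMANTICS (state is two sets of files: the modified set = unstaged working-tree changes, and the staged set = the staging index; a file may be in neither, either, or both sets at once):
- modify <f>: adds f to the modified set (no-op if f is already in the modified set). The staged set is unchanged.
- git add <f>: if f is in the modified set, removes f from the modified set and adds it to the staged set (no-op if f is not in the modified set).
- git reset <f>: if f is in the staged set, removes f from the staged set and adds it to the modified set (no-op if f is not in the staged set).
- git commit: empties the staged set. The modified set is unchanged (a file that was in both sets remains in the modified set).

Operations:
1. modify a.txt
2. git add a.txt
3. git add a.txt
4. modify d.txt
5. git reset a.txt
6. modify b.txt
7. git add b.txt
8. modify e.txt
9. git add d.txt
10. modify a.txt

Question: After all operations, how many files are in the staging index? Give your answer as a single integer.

Answer: 2

Derivation:
After op 1 (modify a.txt): modified={a.txt} staged={none}
After op 2 (git add a.txt): modified={none} staged={a.txt}
After op 3 (git add a.txt): modified={none} staged={a.txt}
After op 4 (modify d.txt): modified={d.txt} staged={a.txt}
After op 5 (git reset a.txt): modified={a.txt, d.txt} staged={none}
After op 6 (modify b.txt): modified={a.txt, b.txt, d.txt} staged={none}
After op 7 (git add b.txt): modified={a.txt, d.txt} staged={b.txt}
After op 8 (modify e.txt): modified={a.txt, d.txt, e.txt} staged={b.txt}
After op 9 (git add d.txt): modified={a.txt, e.txt} staged={b.txt, d.txt}
After op 10 (modify a.txt): modified={a.txt, e.txt} staged={b.txt, d.txt}
Final staged set: {b.txt, d.txt} -> count=2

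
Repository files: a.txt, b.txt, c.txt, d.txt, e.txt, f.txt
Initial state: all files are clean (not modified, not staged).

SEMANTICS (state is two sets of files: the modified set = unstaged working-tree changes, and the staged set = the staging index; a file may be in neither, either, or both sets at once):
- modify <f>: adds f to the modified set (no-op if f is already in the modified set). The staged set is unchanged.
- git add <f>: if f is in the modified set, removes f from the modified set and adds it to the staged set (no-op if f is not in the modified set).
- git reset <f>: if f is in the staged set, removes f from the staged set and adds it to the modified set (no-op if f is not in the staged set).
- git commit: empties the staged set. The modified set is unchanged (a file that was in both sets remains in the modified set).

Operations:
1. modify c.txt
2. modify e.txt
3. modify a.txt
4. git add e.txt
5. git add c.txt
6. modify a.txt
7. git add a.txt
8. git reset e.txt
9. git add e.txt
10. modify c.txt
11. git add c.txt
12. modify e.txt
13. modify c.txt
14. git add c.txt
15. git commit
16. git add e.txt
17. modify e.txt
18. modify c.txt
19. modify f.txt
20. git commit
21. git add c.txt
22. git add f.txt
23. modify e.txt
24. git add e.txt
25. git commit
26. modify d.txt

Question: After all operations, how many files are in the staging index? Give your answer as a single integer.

Answer: 0

Derivation:
After op 1 (modify c.txt): modified={c.txt} staged={none}
After op 2 (modify e.txt): modified={c.txt, e.txt} staged={none}
After op 3 (modify a.txt): modified={a.txt, c.txt, e.txt} staged={none}
After op 4 (git add e.txt): modified={a.txt, c.txt} staged={e.txt}
After op 5 (git add c.txt): modified={a.txt} staged={c.txt, e.txt}
After op 6 (modify a.txt): modified={a.txt} staged={c.txt, e.txt}
After op 7 (git add a.txt): modified={none} staged={a.txt, c.txt, e.txt}
After op 8 (git reset e.txt): modified={e.txt} staged={a.txt, c.txt}
After op 9 (git add e.txt): modified={none} staged={a.txt, c.txt, e.txt}
After op 10 (modify c.txt): modified={c.txt} staged={a.txt, c.txt, e.txt}
After op 11 (git add c.txt): modified={none} staged={a.txt, c.txt, e.txt}
After op 12 (modify e.txt): modified={e.txt} staged={a.txt, c.txt, e.txt}
After op 13 (modify c.txt): modified={c.txt, e.txt} staged={a.txt, c.txt, e.txt}
After op 14 (git add c.txt): modified={e.txt} staged={a.txt, c.txt, e.txt}
After op 15 (git commit): modified={e.txt} staged={none}
After op 16 (git add e.txt): modified={none} staged={e.txt}
After op 17 (modify e.txt): modified={e.txt} staged={e.txt}
After op 18 (modify c.txt): modified={c.txt, e.txt} staged={e.txt}
After op 19 (modify f.txt): modified={c.txt, e.txt, f.txt} staged={e.txt}
After op 20 (git commit): modified={c.txt, e.txt, f.txt} staged={none}
After op 21 (git add c.txt): modified={e.txt, f.txt} staged={c.txt}
After op 22 (git add f.txt): modified={e.txt} staged={c.txt, f.txt}
After op 23 (modify e.txt): modified={e.txt} staged={c.txt, f.txt}
After op 24 (git add e.txt): modified={none} staged={c.txt, e.txt, f.txt}
After op 25 (git commit): modified={none} staged={none}
After op 26 (modify d.txt): modified={d.txt} staged={none}
Final staged set: {none} -> count=0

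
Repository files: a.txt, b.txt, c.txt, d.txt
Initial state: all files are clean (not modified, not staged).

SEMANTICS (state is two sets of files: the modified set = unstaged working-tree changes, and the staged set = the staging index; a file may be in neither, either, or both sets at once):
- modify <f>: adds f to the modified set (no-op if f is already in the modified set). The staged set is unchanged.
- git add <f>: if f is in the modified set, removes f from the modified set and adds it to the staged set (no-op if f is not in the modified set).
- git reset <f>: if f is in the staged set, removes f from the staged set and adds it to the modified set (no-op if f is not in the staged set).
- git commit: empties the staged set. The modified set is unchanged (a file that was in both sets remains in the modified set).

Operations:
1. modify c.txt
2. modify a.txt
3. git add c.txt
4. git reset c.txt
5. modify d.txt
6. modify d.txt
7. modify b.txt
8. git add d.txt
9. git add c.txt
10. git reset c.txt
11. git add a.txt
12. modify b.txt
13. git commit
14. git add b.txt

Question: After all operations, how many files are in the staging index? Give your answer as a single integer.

After op 1 (modify c.txt): modified={c.txt} staged={none}
After op 2 (modify a.txt): modified={a.txt, c.txt} staged={none}
After op 3 (git add c.txt): modified={a.txt} staged={c.txt}
After op 4 (git reset c.txt): modified={a.txt, c.txt} staged={none}
After op 5 (modify d.txt): modified={a.txt, c.txt, d.txt} staged={none}
After op 6 (modify d.txt): modified={a.txt, c.txt, d.txt} staged={none}
After op 7 (modify b.txt): modified={a.txt, b.txt, c.txt, d.txt} staged={none}
After op 8 (git add d.txt): modified={a.txt, b.txt, c.txt} staged={d.txt}
After op 9 (git add c.txt): modified={a.txt, b.txt} staged={c.txt, d.txt}
After op 10 (git reset c.txt): modified={a.txt, b.txt, c.txt} staged={d.txt}
After op 11 (git add a.txt): modified={b.txt, c.txt} staged={a.txt, d.txt}
After op 12 (modify b.txt): modified={b.txt, c.txt} staged={a.txt, d.txt}
After op 13 (git commit): modified={b.txt, c.txt} staged={none}
After op 14 (git add b.txt): modified={c.txt} staged={b.txt}
Final staged set: {b.txt} -> count=1

Answer: 1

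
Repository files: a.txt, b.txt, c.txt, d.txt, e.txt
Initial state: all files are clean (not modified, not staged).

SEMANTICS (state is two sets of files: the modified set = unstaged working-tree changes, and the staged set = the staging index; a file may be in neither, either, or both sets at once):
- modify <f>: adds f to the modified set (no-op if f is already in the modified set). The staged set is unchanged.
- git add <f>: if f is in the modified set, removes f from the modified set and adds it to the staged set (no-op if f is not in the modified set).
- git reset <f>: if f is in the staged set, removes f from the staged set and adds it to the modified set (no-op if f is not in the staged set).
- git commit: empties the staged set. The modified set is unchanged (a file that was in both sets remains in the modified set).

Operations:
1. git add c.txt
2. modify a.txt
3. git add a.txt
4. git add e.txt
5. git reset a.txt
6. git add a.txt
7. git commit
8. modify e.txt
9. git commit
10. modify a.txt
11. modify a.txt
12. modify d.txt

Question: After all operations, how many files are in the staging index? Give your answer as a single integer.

After op 1 (git add c.txt): modified={none} staged={none}
After op 2 (modify a.txt): modified={a.txt} staged={none}
After op 3 (git add a.txt): modified={none} staged={a.txt}
After op 4 (git add e.txt): modified={none} staged={a.txt}
After op 5 (git reset a.txt): modified={a.txt} staged={none}
After op 6 (git add a.txt): modified={none} staged={a.txt}
After op 7 (git commit): modified={none} staged={none}
After op 8 (modify e.txt): modified={e.txt} staged={none}
After op 9 (git commit): modified={e.txt} staged={none}
After op 10 (modify a.txt): modified={a.txt, e.txt} staged={none}
After op 11 (modify a.txt): modified={a.txt, e.txt} staged={none}
After op 12 (modify d.txt): modified={a.txt, d.txt, e.txt} staged={none}
Final staged set: {none} -> count=0

Answer: 0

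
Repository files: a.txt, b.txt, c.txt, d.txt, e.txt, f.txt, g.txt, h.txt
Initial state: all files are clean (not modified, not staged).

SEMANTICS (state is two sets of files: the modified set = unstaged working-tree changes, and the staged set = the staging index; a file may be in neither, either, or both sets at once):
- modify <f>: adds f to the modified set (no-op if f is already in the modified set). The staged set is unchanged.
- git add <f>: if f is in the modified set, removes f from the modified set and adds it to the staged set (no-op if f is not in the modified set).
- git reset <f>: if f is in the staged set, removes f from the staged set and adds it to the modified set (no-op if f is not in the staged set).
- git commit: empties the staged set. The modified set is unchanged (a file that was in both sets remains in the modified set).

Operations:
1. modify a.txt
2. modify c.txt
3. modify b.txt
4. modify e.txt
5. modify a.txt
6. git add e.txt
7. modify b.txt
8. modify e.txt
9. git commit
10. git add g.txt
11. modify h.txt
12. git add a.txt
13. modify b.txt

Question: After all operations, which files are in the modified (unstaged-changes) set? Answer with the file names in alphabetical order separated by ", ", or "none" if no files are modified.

Answer: b.txt, c.txt, e.txt, h.txt

Derivation:
After op 1 (modify a.txt): modified={a.txt} staged={none}
After op 2 (modify c.txt): modified={a.txt, c.txt} staged={none}
After op 3 (modify b.txt): modified={a.txt, b.txt, c.txt} staged={none}
After op 4 (modify e.txt): modified={a.txt, b.txt, c.txt, e.txt} staged={none}
After op 5 (modify a.txt): modified={a.txt, b.txt, c.txt, e.txt} staged={none}
After op 6 (git add e.txt): modified={a.txt, b.txt, c.txt} staged={e.txt}
After op 7 (modify b.txt): modified={a.txt, b.txt, c.txt} staged={e.txt}
After op 8 (modify e.txt): modified={a.txt, b.txt, c.txt, e.txt} staged={e.txt}
After op 9 (git commit): modified={a.txt, b.txt, c.txt, e.txt} staged={none}
After op 10 (git add g.txt): modified={a.txt, b.txt, c.txt, e.txt} staged={none}
After op 11 (modify h.txt): modified={a.txt, b.txt, c.txt, e.txt, h.txt} staged={none}
After op 12 (git add a.txt): modified={b.txt, c.txt, e.txt, h.txt} staged={a.txt}
After op 13 (modify b.txt): modified={b.txt, c.txt, e.txt, h.txt} staged={a.txt}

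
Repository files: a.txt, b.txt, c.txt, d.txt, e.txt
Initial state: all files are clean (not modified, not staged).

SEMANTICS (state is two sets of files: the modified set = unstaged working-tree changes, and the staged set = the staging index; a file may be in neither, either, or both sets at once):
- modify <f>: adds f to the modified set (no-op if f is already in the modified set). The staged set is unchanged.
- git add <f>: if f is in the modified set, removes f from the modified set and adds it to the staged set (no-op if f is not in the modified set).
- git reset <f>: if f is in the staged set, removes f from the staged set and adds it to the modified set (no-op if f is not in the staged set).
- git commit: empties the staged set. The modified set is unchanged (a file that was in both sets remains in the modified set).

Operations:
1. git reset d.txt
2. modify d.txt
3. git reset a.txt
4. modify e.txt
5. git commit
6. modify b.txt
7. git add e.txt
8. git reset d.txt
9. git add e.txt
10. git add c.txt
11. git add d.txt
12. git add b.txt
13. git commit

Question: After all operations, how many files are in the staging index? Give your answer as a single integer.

Answer: 0

Derivation:
After op 1 (git reset d.txt): modified={none} staged={none}
After op 2 (modify d.txt): modified={d.txt} staged={none}
After op 3 (git reset a.txt): modified={d.txt} staged={none}
After op 4 (modify e.txt): modified={d.txt, e.txt} staged={none}
After op 5 (git commit): modified={d.txt, e.txt} staged={none}
After op 6 (modify b.txt): modified={b.txt, d.txt, e.txt} staged={none}
After op 7 (git add e.txt): modified={b.txt, d.txt} staged={e.txt}
After op 8 (git reset d.txt): modified={b.txt, d.txt} staged={e.txt}
After op 9 (git add e.txt): modified={b.txt, d.txt} staged={e.txt}
After op 10 (git add c.txt): modified={b.txt, d.txt} staged={e.txt}
After op 11 (git add d.txt): modified={b.txt} staged={d.txt, e.txt}
After op 12 (git add b.txt): modified={none} staged={b.txt, d.txt, e.txt}
After op 13 (git commit): modified={none} staged={none}
Final staged set: {none} -> count=0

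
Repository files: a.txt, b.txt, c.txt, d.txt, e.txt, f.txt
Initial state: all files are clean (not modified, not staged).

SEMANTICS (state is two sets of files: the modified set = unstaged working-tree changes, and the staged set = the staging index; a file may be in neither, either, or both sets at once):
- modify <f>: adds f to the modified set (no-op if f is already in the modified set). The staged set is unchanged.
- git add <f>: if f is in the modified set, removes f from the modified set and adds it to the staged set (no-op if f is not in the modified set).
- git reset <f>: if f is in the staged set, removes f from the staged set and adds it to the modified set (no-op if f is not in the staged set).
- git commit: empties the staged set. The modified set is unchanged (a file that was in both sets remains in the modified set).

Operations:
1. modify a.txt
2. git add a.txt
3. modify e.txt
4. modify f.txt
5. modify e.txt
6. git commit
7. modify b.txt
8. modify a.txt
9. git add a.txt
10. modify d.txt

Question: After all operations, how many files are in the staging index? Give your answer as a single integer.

After op 1 (modify a.txt): modified={a.txt} staged={none}
After op 2 (git add a.txt): modified={none} staged={a.txt}
After op 3 (modify e.txt): modified={e.txt} staged={a.txt}
After op 4 (modify f.txt): modified={e.txt, f.txt} staged={a.txt}
After op 5 (modify e.txt): modified={e.txt, f.txt} staged={a.txt}
After op 6 (git commit): modified={e.txt, f.txt} staged={none}
After op 7 (modify b.txt): modified={b.txt, e.txt, f.txt} staged={none}
After op 8 (modify a.txt): modified={a.txt, b.txt, e.txt, f.txt} staged={none}
After op 9 (git add a.txt): modified={b.txt, e.txt, f.txt} staged={a.txt}
After op 10 (modify d.txt): modified={b.txt, d.txt, e.txt, f.txt} staged={a.txt}
Final staged set: {a.txt} -> count=1

Answer: 1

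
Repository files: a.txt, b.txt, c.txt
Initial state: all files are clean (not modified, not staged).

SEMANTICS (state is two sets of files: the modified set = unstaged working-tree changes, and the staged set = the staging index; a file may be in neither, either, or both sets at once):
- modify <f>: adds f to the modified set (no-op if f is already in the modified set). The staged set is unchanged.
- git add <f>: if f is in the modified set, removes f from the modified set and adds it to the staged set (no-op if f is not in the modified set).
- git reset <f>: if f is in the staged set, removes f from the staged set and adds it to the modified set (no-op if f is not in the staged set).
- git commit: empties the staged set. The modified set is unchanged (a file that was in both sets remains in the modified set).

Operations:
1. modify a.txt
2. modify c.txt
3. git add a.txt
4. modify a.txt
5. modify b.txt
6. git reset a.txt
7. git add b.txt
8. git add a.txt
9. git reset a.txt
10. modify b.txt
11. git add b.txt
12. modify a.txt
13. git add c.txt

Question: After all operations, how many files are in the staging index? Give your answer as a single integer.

After op 1 (modify a.txt): modified={a.txt} staged={none}
After op 2 (modify c.txt): modified={a.txt, c.txt} staged={none}
After op 3 (git add a.txt): modified={c.txt} staged={a.txt}
After op 4 (modify a.txt): modified={a.txt, c.txt} staged={a.txt}
After op 5 (modify b.txt): modified={a.txt, b.txt, c.txt} staged={a.txt}
After op 6 (git reset a.txt): modified={a.txt, b.txt, c.txt} staged={none}
After op 7 (git add b.txt): modified={a.txt, c.txt} staged={b.txt}
After op 8 (git add a.txt): modified={c.txt} staged={a.txt, b.txt}
After op 9 (git reset a.txt): modified={a.txt, c.txt} staged={b.txt}
After op 10 (modify b.txt): modified={a.txt, b.txt, c.txt} staged={b.txt}
After op 11 (git add b.txt): modified={a.txt, c.txt} staged={b.txt}
After op 12 (modify a.txt): modified={a.txt, c.txt} staged={b.txt}
After op 13 (git add c.txt): modified={a.txt} staged={b.txt, c.txt}
Final staged set: {b.txt, c.txt} -> count=2

Answer: 2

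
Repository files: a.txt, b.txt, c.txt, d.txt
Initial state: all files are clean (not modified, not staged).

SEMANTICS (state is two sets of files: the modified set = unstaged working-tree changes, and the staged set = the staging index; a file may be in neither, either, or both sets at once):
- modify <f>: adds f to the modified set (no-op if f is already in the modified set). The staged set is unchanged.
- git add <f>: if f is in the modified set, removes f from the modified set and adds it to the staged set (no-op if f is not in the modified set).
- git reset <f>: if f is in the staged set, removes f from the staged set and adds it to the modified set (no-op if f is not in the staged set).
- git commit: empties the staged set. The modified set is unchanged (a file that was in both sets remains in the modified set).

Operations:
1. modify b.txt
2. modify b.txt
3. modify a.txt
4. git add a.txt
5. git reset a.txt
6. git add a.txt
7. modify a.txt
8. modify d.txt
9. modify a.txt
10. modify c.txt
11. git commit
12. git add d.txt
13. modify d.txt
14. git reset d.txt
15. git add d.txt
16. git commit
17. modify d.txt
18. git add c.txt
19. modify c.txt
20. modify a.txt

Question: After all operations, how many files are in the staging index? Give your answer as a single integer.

Answer: 1

Derivation:
After op 1 (modify b.txt): modified={b.txt} staged={none}
After op 2 (modify b.txt): modified={b.txt} staged={none}
After op 3 (modify a.txt): modified={a.txt, b.txt} staged={none}
After op 4 (git add a.txt): modified={b.txt} staged={a.txt}
After op 5 (git reset a.txt): modified={a.txt, b.txt} staged={none}
After op 6 (git add a.txt): modified={b.txt} staged={a.txt}
After op 7 (modify a.txt): modified={a.txt, b.txt} staged={a.txt}
After op 8 (modify d.txt): modified={a.txt, b.txt, d.txt} staged={a.txt}
After op 9 (modify a.txt): modified={a.txt, b.txt, d.txt} staged={a.txt}
After op 10 (modify c.txt): modified={a.txt, b.txt, c.txt, d.txt} staged={a.txt}
After op 11 (git commit): modified={a.txt, b.txt, c.txt, d.txt} staged={none}
After op 12 (git add d.txt): modified={a.txt, b.txt, c.txt} staged={d.txt}
After op 13 (modify d.txt): modified={a.txt, b.txt, c.txt, d.txt} staged={d.txt}
After op 14 (git reset d.txt): modified={a.txt, b.txt, c.txt, d.txt} staged={none}
After op 15 (git add d.txt): modified={a.txt, b.txt, c.txt} staged={d.txt}
After op 16 (git commit): modified={a.txt, b.txt, c.txt} staged={none}
After op 17 (modify d.txt): modified={a.txt, b.txt, c.txt, d.txt} staged={none}
After op 18 (git add c.txt): modified={a.txt, b.txt, d.txt} staged={c.txt}
After op 19 (modify c.txt): modified={a.txt, b.txt, c.txt, d.txt} staged={c.txt}
After op 20 (modify a.txt): modified={a.txt, b.txt, c.txt, d.txt} staged={c.txt}
Final staged set: {c.txt} -> count=1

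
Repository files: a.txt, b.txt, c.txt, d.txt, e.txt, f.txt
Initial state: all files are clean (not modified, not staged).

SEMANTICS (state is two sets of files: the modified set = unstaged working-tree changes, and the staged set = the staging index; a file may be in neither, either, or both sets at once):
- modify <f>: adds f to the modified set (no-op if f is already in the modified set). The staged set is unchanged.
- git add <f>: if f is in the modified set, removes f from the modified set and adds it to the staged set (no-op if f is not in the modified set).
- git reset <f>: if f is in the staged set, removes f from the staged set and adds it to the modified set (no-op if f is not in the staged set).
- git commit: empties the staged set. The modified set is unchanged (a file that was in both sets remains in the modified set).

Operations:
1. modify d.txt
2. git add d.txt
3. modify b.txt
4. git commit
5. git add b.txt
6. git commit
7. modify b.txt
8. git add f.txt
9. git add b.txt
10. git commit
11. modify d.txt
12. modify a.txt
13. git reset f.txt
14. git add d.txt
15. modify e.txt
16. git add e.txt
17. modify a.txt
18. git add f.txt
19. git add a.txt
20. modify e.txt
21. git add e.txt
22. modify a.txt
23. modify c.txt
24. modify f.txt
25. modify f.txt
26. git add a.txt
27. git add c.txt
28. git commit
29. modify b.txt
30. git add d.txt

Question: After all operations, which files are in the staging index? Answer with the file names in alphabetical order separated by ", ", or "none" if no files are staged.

After op 1 (modify d.txt): modified={d.txt} staged={none}
After op 2 (git add d.txt): modified={none} staged={d.txt}
After op 3 (modify b.txt): modified={b.txt} staged={d.txt}
After op 4 (git commit): modified={b.txt} staged={none}
After op 5 (git add b.txt): modified={none} staged={b.txt}
After op 6 (git commit): modified={none} staged={none}
After op 7 (modify b.txt): modified={b.txt} staged={none}
After op 8 (git add f.txt): modified={b.txt} staged={none}
After op 9 (git add b.txt): modified={none} staged={b.txt}
After op 10 (git commit): modified={none} staged={none}
After op 11 (modify d.txt): modified={d.txt} staged={none}
After op 12 (modify a.txt): modified={a.txt, d.txt} staged={none}
After op 13 (git reset f.txt): modified={a.txt, d.txt} staged={none}
After op 14 (git add d.txt): modified={a.txt} staged={d.txt}
After op 15 (modify e.txt): modified={a.txt, e.txt} staged={d.txt}
After op 16 (git add e.txt): modified={a.txt} staged={d.txt, e.txt}
After op 17 (modify a.txt): modified={a.txt} staged={d.txt, e.txt}
After op 18 (git add f.txt): modified={a.txt} staged={d.txt, e.txt}
After op 19 (git add a.txt): modified={none} staged={a.txt, d.txt, e.txt}
After op 20 (modify e.txt): modified={e.txt} staged={a.txt, d.txt, e.txt}
After op 21 (git add e.txt): modified={none} staged={a.txt, d.txt, e.txt}
After op 22 (modify a.txt): modified={a.txt} staged={a.txt, d.txt, e.txt}
After op 23 (modify c.txt): modified={a.txt, c.txt} staged={a.txt, d.txt, e.txt}
After op 24 (modify f.txt): modified={a.txt, c.txt, f.txt} staged={a.txt, d.txt, e.txt}
After op 25 (modify f.txt): modified={a.txt, c.txt, f.txt} staged={a.txt, d.txt, e.txt}
After op 26 (git add a.txt): modified={c.txt, f.txt} staged={a.txt, d.txt, e.txt}
After op 27 (git add c.txt): modified={f.txt} staged={a.txt, c.txt, d.txt, e.txt}
After op 28 (git commit): modified={f.txt} staged={none}
After op 29 (modify b.txt): modified={b.txt, f.txt} staged={none}
After op 30 (git add d.txt): modified={b.txt, f.txt} staged={none}

Answer: none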